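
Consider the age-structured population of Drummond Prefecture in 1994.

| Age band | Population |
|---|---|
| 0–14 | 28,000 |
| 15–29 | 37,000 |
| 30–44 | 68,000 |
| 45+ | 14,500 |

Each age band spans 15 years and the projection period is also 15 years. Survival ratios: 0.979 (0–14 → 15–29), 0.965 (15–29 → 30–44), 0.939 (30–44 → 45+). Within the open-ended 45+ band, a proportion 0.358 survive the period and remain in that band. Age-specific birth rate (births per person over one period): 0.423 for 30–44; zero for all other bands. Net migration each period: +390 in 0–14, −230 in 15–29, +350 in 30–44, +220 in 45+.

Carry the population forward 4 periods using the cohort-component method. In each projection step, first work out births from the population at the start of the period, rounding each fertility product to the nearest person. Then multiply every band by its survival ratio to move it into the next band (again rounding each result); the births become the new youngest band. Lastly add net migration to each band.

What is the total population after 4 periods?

80923

Numbering the bands 1..4 from youngest to oldest:
— Period 1 —
Births: 68000 × 0.423 = 28764
Band 2: 28000 × 0.979 = 27412
Band 3: 37000 × 0.965 = 35705
Band 4: 68000 × 0.939 + 14500 × 0.358 = 63852 + 5191 = 69043
Net migration: Band 1 + 390 → 29154; Band 2 − 230 → 27182; Band 3 + 350 → 36055; Band 4 + 220 → 69263
→ [29154, 27182, 36055, 69263]
— Period 2 —
Births: 36055 × 0.423 = 15251
Band 2: 29154 × 0.979 = 28542
Band 3: 27182 × 0.965 = 26231
Band 4: 36055 × 0.939 + 69263 × 0.358 = 33856 + 24796 = 58652
Net migration: Band 1 + 390 → 15641; Band 2 − 230 → 28312; Band 3 + 350 → 26581; Band 4 + 220 → 58872
→ [15641, 28312, 26581, 58872]
— Period 3 —
Births: 26581 × 0.423 = 11244
Band 2: 15641 × 0.979 = 15313
Band 3: 28312 × 0.965 = 27321
Band 4: 26581 × 0.939 + 58872 × 0.358 = 24960 + 21076 = 46036
Net migration: Band 1 + 390 → 11634; Band 2 − 230 → 15083; Band 3 + 350 → 27671; Band 4 + 220 → 46256
→ [11634, 15083, 27671, 46256]
— Period 4 —
Births: 27671 × 0.423 = 11705
Band 2: 11634 × 0.979 = 11390
Band 3: 15083 × 0.965 = 14555
Band 4: 27671 × 0.939 + 46256 × 0.358 = 25983 + 16560 = 42543
Net migration: Band 1 + 390 → 12095; Band 2 − 230 → 11160; Band 3 + 350 → 14905; Band 4 + 220 → 42763
→ [12095, 11160, 14905, 42763]
Total after period 4: 12095 + 11160 + 14905 + 42763 = 80923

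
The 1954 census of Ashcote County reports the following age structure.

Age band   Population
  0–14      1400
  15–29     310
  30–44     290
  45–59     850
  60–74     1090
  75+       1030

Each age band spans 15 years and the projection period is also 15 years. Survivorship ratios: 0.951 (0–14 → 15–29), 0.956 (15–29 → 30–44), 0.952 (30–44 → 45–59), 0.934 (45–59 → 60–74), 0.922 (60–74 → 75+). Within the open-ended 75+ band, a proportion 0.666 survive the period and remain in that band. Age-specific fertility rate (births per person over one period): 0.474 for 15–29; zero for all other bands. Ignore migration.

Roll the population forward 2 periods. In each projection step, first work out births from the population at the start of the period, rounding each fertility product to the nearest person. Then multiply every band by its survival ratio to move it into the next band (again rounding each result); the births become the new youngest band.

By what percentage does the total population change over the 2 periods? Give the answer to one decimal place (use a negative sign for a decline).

-10.6

Numbering the bands 1..6 from youngest to oldest:
After projecting period 1:
Births: 310 * 0.474 = 147
Band 2: 1400 * 0.951 = 1331
Band 3: 310 * 0.956 = 296
Band 4: 290 * 0.952 = 276
Band 5: 850 * 0.934 = 794
Band 6: 1090 * 0.922 + 1030 * 0.666 = 1005 + 686 = 1691
End of period: [147, 1331, 296, 276, 794, 1691]
After projecting period 2:
Births: 1331 * 0.474 = 631
Band 2: 147 * 0.951 = 140
Band 3: 1331 * 0.956 = 1272
Band 4: 296 * 0.952 = 282
Band 5: 276 * 0.934 = 258
Band 6: 794 * 0.922 + 1691 * 0.666 = 732 + 1126 = 1858
End of period: [631, 140, 1272, 282, 258, 1858]
Total: 4970 → 4441; change = -529; percentage change = -10.6%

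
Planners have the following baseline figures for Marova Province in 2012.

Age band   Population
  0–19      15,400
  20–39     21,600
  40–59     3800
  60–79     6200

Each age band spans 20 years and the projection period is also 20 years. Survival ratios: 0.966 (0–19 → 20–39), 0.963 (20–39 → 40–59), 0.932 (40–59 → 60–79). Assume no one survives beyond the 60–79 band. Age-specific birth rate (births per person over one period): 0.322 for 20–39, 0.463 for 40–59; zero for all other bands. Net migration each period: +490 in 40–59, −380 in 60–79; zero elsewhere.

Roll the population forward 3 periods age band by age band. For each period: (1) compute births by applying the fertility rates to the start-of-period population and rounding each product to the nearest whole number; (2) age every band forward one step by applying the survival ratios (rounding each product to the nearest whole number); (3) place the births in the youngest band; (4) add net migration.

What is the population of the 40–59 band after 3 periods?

8597

After projecting period 1:
Births: 21600 × 0.322 = 6955, 3800 × 0.463 = 1759 ⇒ total 8714
20–39: 15400 × 0.966 = 14876
40–59: 21600 × 0.963 = 20801
60–79: 3800 × 0.932 = 3542
Net migration: 40–59 + 490 → 21291; 60–79 − 380 → 3162
→ [8714, 14876, 21291, 3162]
After projecting period 2:
Births: 14876 × 0.322 = 4790, 21291 × 0.463 = 9858 ⇒ total 14648
20–39: 8714 × 0.966 = 8418
40–59: 14876 × 0.963 = 14326
60–79: 21291 × 0.932 = 19843
Net migration: 40–59 + 490 → 14816; 60–79 − 380 → 19463
→ [14648, 8418, 14816, 19463]
After projecting period 3:
Births: 8418 × 0.322 = 2711, 14816 × 0.463 = 6860 ⇒ total 9571
20–39: 14648 × 0.966 = 14150
40–59: 8418 × 0.963 = 8107
60–79: 14816 × 0.932 = 13809
Net migration: 40–59 + 490 → 8597; 60–79 − 380 → 13429
→ [9571, 14150, 8597, 13429]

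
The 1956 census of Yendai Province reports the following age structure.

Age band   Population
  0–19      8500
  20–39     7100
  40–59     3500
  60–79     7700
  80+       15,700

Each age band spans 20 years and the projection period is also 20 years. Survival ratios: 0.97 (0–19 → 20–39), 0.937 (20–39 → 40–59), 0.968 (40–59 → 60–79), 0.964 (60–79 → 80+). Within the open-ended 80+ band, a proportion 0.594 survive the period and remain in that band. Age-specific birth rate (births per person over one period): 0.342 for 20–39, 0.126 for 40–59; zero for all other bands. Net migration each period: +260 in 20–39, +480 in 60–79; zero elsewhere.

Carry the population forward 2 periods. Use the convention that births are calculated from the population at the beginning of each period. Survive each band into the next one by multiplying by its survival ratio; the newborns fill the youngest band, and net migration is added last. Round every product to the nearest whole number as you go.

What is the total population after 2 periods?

After projecting period 1:
Births: 7100 × 0.342 = 2428, 3500 × 0.126 = 441 → total 2869
20–39: 8500 × 0.97 = 8245
40–59: 7100 × 0.937 = 6653
60–79: 3500 × 0.968 = 3388
80+: 7700 × 0.964 + 15700 × 0.594 = 7423 + 9326 = 16749
Net migration: 20–39 + 260 → 8505; 60–79 + 480 → 3868
End of period: [2869, 8505, 6653, 3868, 16749]
After projecting period 2:
Births: 8505 × 0.342 = 2909, 6653 × 0.126 = 838 → total 3747
20–39: 2869 × 0.97 = 2783
40–59: 8505 × 0.937 = 7969
60–79: 6653 × 0.968 = 6440
80+: 3868 × 0.964 + 16749 × 0.594 = 3729 + 9949 = 13678
Net migration: 20–39 + 260 → 3043; 60–79 + 480 → 6920
End of period: [3747, 3043, 7969, 6920, 13678]
Total after period 2: 3747 + 3043 + 7969 + 6920 + 13678 = 35357

35357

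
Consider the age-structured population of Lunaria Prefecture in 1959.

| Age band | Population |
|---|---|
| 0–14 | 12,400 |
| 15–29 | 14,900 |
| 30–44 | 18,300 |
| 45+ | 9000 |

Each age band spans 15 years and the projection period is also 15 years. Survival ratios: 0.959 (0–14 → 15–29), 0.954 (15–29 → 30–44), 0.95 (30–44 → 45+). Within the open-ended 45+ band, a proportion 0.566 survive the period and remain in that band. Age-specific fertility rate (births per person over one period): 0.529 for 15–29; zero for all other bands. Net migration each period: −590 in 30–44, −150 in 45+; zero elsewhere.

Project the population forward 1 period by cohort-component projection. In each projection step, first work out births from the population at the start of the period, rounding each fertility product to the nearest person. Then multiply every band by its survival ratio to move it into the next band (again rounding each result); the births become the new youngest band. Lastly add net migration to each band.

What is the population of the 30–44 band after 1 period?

(Groups numbered youngest = 1 to oldest = 4.)
After projecting period 1:
Births: 14900 × 0.529 = 7882
Group 2: 12400 × 0.959 = 11892
Group 3: 14900 × 0.954 = 14215
Group 4: 18300 × 0.95 + 9000 × 0.566 = 17385 + 5094 = 22479
Net migration: Group 3 − 590 → 13625; Group 4 − 150 → 22329
Population now: 0–14=7882, 15–29=11892, 30–44=13625, 45+=22329

13625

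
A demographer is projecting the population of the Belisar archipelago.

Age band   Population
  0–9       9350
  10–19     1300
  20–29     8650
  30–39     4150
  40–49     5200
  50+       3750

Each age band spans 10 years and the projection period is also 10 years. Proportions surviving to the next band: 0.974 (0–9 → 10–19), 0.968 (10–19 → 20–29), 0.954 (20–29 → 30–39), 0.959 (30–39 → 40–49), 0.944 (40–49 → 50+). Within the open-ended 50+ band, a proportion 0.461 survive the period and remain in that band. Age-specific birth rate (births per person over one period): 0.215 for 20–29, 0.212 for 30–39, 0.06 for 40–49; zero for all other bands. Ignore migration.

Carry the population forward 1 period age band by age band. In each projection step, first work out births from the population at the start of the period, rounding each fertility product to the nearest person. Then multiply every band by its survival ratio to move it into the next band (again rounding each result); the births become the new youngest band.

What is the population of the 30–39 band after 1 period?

8252

After projecting period 1:
Births: 8650 × 0.215 = 1860  |  4150 × 0.212 = 880  |  5200 × 0.06 = 312 → 3052
10–19: 9350 × 0.974 = 9107
20–29: 1300 × 0.968 = 1258
30–39: 8650 × 0.954 = 8252
40–49: 4150 × 0.959 = 3980
50+: 5200 × 0.944 + 3750 × 0.461 = 4909 + 1729 = 6638
End of period: [3052, 9107, 1258, 8252, 3980, 6638]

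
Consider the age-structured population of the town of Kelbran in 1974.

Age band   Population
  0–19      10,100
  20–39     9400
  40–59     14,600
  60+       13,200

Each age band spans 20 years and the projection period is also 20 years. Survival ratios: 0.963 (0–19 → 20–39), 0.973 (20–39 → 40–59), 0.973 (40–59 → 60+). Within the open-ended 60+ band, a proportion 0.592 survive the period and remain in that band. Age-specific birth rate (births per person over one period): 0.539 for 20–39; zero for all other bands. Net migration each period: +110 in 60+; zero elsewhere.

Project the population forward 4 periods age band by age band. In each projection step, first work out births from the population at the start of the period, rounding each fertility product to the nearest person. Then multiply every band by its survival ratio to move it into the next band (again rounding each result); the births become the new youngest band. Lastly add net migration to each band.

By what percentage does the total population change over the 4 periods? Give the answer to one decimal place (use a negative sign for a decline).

-40.5

(Groups numbered youngest = 1 to oldest = 4.)
After projecting period 1:
Births: 9400 × 0.539 = 5067
Group 2: 10100 × 0.963 = 9726
Group 3: 9400 × 0.973 = 9146
Group 4: 14600 × 0.973 + 13200 × 0.592 = 14206 + 7814 = 22020
Net migration: Group 4 + 110 → 22130
Population now: 0–19=5067, 20–39=9726, 40–59=9146, 60+=22130
After projecting period 2:
Births: 9726 × 0.539 = 5242
Group 2: 5067 × 0.963 = 4880
Group 3: 9726 × 0.973 = 9463
Group 4: 9146 × 0.973 + 22130 × 0.592 = 8899 + 13101 = 22000
Net migration: Group 4 + 110 → 22110
Population now: 0–19=5242, 20–39=4880, 40–59=9463, 60+=22110
After projecting period 3:
Births: 4880 × 0.539 = 2630
Group 2: 5242 × 0.963 = 5048
Group 3: 4880 × 0.973 = 4748
Group 4: 9463 × 0.973 + 22110 × 0.592 = 9207 + 13089 = 22296
Net migration: Group 4 + 110 → 22406
Population now: 0–19=2630, 20–39=5048, 40–59=4748, 60+=22406
After projecting period 4:
Births: 5048 × 0.539 = 2721
Group 2: 2630 × 0.963 = 2533
Group 3: 5048 × 0.973 = 4912
Group 4: 4748 × 0.973 + 22406 × 0.592 = 4620 + 13264 = 17884
Net migration: Group 4 + 110 → 17994
Population now: 0–19=2721, 20–39=2533, 40–59=4912, 60+=17994
Total: 47300 → 28160; change = -19140; percentage change = -40.5%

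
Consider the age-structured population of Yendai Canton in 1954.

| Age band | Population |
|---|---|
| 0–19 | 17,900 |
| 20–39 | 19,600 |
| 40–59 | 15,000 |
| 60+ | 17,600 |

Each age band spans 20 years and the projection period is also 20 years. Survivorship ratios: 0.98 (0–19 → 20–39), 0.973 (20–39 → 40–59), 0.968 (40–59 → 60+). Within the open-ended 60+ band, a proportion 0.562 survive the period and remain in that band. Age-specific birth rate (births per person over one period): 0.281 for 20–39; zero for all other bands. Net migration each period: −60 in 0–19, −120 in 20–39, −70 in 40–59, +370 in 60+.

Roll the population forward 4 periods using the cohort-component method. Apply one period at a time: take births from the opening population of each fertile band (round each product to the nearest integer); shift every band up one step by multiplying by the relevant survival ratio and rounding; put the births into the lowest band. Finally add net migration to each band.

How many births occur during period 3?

Let group 1 be 0–19 through group 4 = 60+.
Period 1:
Births: 19600 * 0.281 = 5508
Group 2: 17900 * 0.98 = 17542
Group 3: 19600 * 0.973 = 19071
Group 4: 15000 * 0.968 + 17600 * 0.562 = 14520 + 9891 = 24411
Net migration: Group 1 − 60 → 5448; Group 2 − 120 → 17422; Group 3 − 70 → 19001; Group 4 + 370 → 24781
Giving 5448 / 17422 / 19001 / 24781.
Period 2:
Births: 17422 * 0.281 = 4896
Group 2: 5448 * 0.98 = 5339
Group 3: 17422 * 0.973 = 16952
Group 4: 19001 * 0.968 + 24781 * 0.562 = 18393 + 13927 = 32320
Net migration: Group 1 − 60 → 4836; Group 2 − 120 → 5219; Group 3 − 70 → 16882; Group 4 + 370 → 32690
Giving 4836 / 5219 / 16882 / 32690.
Period 3:
Births: 5219 * 0.281 = 1467
Group 2: 4836 * 0.98 = 4739
Group 3: 5219 * 0.973 = 5078
Group 4: 16882 * 0.968 + 32690 * 0.562 = 16342 + 18372 = 34714
Net migration: Group 1 − 60 → 1407; Group 2 − 120 → 4619; Group 3 − 70 → 5008; Group 4 + 370 → 35084
Giving 1407 / 4619 / 5008 / 35084.

1467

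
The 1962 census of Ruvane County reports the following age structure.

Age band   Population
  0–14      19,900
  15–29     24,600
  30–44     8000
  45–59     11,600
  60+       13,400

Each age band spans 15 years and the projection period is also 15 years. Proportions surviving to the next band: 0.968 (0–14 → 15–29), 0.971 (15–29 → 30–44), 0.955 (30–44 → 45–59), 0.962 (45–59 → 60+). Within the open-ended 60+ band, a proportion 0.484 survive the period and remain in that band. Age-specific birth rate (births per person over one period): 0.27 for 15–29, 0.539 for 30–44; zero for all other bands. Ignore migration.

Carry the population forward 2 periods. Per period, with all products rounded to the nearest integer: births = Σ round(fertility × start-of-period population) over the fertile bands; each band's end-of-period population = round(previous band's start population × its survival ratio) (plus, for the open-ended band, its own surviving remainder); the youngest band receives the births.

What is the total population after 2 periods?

Period 1.
Births: 24600 × 0.27 = 6642  |  8000 × 0.539 = 4312 → total 10954
15–29: 19900 × 0.968 = 19263
30–44: 24600 × 0.971 = 23887
45–59: 8000 × 0.955 = 7640
60+: 11600 × 0.962 + 13400 × 0.484 = 11159 + 6486 = 17645
Population now: 0–14=10954, 15–29=19263, 30–44=23887, 45–59=7640, 60+=17645
Period 2.
Births: 19263 × 0.27 = 5201  |  23887 × 0.539 = 12875 → total 18076
15–29: 10954 × 0.968 = 10603
30–44: 19263 × 0.971 = 18704
45–59: 23887 × 0.955 = 22812
60+: 7640 × 0.962 + 17645 × 0.484 = 7350 + 8540 = 15890
Population now: 0–14=18076, 15–29=10603, 30–44=18704, 45–59=22812, 60+=15890
Total after period 2: 18076 + 10603 + 18704 + 22812 + 15890 = 86085

86085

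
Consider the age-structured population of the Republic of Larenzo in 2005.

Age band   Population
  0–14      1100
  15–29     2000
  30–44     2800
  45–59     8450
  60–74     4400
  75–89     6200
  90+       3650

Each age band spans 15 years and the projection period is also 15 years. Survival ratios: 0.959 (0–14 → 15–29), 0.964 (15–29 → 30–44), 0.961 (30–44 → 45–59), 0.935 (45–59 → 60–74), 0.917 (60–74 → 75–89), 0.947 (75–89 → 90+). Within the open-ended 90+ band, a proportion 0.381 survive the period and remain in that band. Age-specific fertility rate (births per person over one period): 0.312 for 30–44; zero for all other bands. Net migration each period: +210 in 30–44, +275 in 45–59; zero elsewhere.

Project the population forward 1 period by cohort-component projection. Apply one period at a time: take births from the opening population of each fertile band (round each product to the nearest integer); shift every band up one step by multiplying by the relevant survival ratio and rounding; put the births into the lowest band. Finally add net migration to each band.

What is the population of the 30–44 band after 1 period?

2138

Call the groups 1 to 7, youngest first.
Period 1:
Births: 2800 * 0.312 = 874
Group 2: 1100 * 0.959 = 1055
Group 3: 2000 * 0.964 = 1928
Group 4: 2800 * 0.961 = 2691
Group 5: 8450 * 0.935 = 7901
Group 6: 4400 * 0.917 = 4035
Group 7: 6200 * 0.947 + 3650 * 0.381 = 5871 + 1391 = 7262
Net migration: Group 3 + 210 → 2138; Group 4 + 275 → 2966
Population now: 0–14=874, 15–29=1055, 30–44=2138, 45–59=2966, 60–74=7901, 75–89=4035, 90+=7262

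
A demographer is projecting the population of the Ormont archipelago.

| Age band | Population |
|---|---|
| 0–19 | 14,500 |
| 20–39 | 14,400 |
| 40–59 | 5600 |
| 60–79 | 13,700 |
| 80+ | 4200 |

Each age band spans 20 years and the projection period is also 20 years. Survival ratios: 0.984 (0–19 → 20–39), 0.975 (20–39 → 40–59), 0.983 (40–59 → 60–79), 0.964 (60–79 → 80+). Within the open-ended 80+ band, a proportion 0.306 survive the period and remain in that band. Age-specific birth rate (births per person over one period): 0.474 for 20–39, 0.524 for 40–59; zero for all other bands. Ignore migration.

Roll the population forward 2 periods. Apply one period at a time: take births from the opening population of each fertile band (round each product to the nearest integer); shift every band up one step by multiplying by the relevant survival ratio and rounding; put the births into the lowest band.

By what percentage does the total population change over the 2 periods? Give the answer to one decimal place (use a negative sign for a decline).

16.8

Numbering the bands 1..5 from youngest to oldest:
Period 1:
Births: 14400 × 0.474 = 6826 ; 5600 × 0.524 = 2934 — total 9760
Band 2: 14500 × 0.984 = 14268
Band 3: 14400 × 0.975 = 14040
Band 4: 5600 × 0.983 = 5505
Band 5: 13700 × 0.964 + 4200 × 0.306 = 13207 + 1285 = 14492
→ [9760, 14268, 14040, 5505, 14492]
Period 2:
Births: 14268 × 0.474 = 6763 ; 14040 × 0.524 = 7357 — total 14120
Band 2: 9760 × 0.984 = 9604
Band 3: 14268 × 0.975 = 13911
Band 4: 14040 × 0.983 = 13801
Band 5: 5505 × 0.964 + 14492 × 0.306 = 5307 + 4435 = 9742
→ [14120, 9604, 13911, 13801, 9742]
Total: 52400 → 61178; change = 8778; percentage change = 16.8%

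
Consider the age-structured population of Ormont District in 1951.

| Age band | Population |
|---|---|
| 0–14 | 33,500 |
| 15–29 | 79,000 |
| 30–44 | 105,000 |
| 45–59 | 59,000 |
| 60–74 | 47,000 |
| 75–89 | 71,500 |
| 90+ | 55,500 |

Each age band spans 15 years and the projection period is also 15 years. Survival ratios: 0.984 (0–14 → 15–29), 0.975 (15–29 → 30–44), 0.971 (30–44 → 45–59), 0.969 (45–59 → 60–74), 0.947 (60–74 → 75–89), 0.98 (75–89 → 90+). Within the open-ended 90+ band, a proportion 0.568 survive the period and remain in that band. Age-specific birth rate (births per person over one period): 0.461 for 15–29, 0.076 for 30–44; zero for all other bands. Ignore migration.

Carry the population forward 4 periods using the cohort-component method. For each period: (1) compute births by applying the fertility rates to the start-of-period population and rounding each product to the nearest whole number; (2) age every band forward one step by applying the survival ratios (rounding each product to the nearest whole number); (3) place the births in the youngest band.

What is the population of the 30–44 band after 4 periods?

After projecting period 1:
Births: 79000 × 0.461 = 36419, 105000 × 0.076 = 7980 → total 44399
15–29: 33500 × 0.984 = 32964
30–44: 79000 × 0.975 = 77025
45–59: 105000 × 0.971 = 101955
60–74: 59000 × 0.969 = 57171
75–89: 47000 × 0.947 = 44509
90+: 71500 × 0.98 + 55500 × 0.568 = 70070 + 31524 = 101594
Giving 44399 / 32964 / 77025 / 101955 / 57171 / 44509 / 101594.
After projecting period 2:
Births: 32964 × 0.461 = 15196, 77025 × 0.076 = 5854 → total 21050
15–29: 44399 × 0.984 = 43689
30–44: 32964 × 0.975 = 32140
45–59: 77025 × 0.971 = 74791
60–74: 101955 × 0.969 = 98794
75–89: 57171 × 0.947 = 54141
90+: 44509 × 0.98 + 101594 × 0.568 = 43619 + 57705 = 101324
Giving 21050 / 43689 / 32140 / 74791 / 98794 / 54141 / 101324.
After projecting period 3:
Births: 43689 × 0.461 = 20141, 32140 × 0.076 = 2443 → total 22584
15–29: 21050 × 0.984 = 20713
30–44: 43689 × 0.975 = 42597
45–59: 32140 × 0.971 = 31208
60–74: 74791 × 0.969 = 72472
75–89: 98794 × 0.947 = 93558
90+: 54141 × 0.98 + 101324 × 0.568 = 53058 + 57552 = 110610
Giving 22584 / 20713 / 42597 / 31208 / 72472 / 93558 / 110610.
After projecting period 4:
Births: 20713 × 0.461 = 9549, 42597 × 0.076 = 3237 → total 12786
15–29: 22584 × 0.984 = 22223
30–44: 20713 × 0.975 = 20195
45–59: 42597 × 0.971 = 41362
60–74: 31208 × 0.969 = 30241
75–89: 72472 × 0.947 = 68631
90+: 93558 × 0.98 + 110610 × 0.568 = 91687 + 62826 = 154513
Giving 12786 / 22223 / 20195 / 41362 / 30241 / 68631 / 154513.

20195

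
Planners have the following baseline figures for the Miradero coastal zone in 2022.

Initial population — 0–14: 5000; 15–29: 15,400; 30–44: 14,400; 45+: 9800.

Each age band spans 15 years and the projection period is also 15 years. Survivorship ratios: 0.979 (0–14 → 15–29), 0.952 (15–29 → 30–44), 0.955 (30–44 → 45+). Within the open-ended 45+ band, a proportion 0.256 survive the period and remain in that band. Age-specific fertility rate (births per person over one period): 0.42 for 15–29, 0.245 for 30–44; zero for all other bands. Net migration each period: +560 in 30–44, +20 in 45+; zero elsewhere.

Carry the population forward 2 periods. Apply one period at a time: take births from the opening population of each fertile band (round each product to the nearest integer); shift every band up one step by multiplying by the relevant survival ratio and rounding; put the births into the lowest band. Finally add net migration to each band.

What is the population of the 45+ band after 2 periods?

Period 1:
Births: 15400 * 0.42 = 6468  |  14400 * 0.245 = 3528 → total 9996
15–29: 5000 * 0.979 = 4895
30–44: 15400 * 0.952 = 14661
45+: 14400 * 0.955 + 9800 * 0.256 = 13752 + 2509 = 16261
Net migration: 30–44 + 560 → 15221; 45+ + 20 → 16281
Giving 9996 / 4895 / 15221 / 16281.
Period 2:
Births: 4895 * 0.42 = 2056  |  15221 * 0.245 = 3729 → total 5785
15–29: 9996 * 0.979 = 9786
30–44: 4895 * 0.952 = 4660
45+: 15221 * 0.955 + 16281 * 0.256 = 14536 + 4168 = 18704
Net migration: 30–44 + 560 → 5220; 45+ + 20 → 18724
Giving 5785 / 9786 / 5220 / 18724.

18724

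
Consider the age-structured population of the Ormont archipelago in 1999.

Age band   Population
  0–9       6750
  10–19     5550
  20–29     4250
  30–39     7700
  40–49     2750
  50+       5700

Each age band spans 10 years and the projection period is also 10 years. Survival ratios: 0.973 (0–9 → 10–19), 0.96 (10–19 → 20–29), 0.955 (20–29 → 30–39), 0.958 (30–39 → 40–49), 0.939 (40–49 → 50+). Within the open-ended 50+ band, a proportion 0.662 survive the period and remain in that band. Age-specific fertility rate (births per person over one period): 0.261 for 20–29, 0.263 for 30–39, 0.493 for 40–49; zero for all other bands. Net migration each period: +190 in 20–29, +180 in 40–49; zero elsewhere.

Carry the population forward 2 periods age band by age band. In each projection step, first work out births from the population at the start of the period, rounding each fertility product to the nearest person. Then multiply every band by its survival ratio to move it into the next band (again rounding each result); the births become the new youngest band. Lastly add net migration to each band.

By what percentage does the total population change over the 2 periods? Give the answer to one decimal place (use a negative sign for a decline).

15.4

Period 1:
Births: 4250 × 0.261 = 1109  |  7700 × 0.263 = 2025  |  2750 × 0.493 = 1356 → total 4490
10–19: 6750 × 0.973 = 6568
20–29: 5550 × 0.96 = 5328
30–39: 4250 × 0.955 = 4059
40–49: 7700 × 0.958 = 7377
50+: 2750 × 0.939 + 5700 × 0.662 = 2582 + 3773 = 6355
Net migration: 20–29 + 190 → 5518; 40–49 + 180 → 7557
→ [4490, 6568, 5518, 4059, 7557, 6355]
Period 2:
Births: 5518 × 0.261 = 1440  |  4059 × 0.263 = 1068  |  7557 × 0.493 = 3726 → total 6234
10–19: 4490 × 0.973 = 4369
20–29: 6568 × 0.96 = 6305
30–39: 5518 × 0.955 = 5270
40–49: 4059 × 0.958 = 3889
50+: 7557 × 0.939 + 6355 × 0.662 = 7096 + 4207 = 11303
Net migration: 20–29 + 190 → 6495; 40–49 + 180 → 4069
→ [6234, 4369, 6495, 5270, 4069, 11303]
Total: 32700 → 37740; change = 5040; percentage change = 15.4%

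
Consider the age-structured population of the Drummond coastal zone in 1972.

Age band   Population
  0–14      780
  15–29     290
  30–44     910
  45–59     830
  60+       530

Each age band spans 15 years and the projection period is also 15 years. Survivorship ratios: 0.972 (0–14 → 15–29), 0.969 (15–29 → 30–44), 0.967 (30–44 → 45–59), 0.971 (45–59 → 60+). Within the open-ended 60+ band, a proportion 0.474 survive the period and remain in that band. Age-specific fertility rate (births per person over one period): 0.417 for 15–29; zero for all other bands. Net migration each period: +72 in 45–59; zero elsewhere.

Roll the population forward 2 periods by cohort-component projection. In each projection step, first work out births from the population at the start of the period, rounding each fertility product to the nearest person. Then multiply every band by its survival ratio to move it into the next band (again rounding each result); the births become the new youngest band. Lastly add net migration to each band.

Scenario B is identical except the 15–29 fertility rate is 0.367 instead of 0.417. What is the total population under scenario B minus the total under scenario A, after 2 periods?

Numbering the groups 1..5 from youngest to oldest:
— Period 1 —
Births: 290 * 0.417 = 121
Group 2: 780 * 0.972 = 758
Group 3: 290 * 0.969 = 281
Group 4: 910 * 0.967 = 880
Group 5: 830 * 0.971 + 530 * 0.474 = 806 + 251 = 1057
Net migration: Group 4 + 72 → 952
Giving 121 / 758 / 281 / 952 / 1057.
— Period 2 —
Births: 758 * 0.417 = 316
Group 2: 121 * 0.972 = 118
Group 3: 758 * 0.969 = 735
Group 4: 281 * 0.967 = 272
Group 5: 952 * 0.971 + 1057 * 0.474 = 924 + 501 = 1425
Net migration: Group 4 + 72 → 344
Giving 316 / 118 / 735 / 344 / 1425.
Scenario A total after 2 periods: 2938
Scenario B projection —
— Period 1 —
Births: 290 * 0.367 = 106
Group 2: 780 * 0.972 = 758
Group 3: 290 * 0.969 = 281
Group 4: 910 * 0.967 = 880
Group 5: 830 * 0.971 + 530 * 0.474 = 806 + 251 = 1057
Net migration: Group 4 + 72 → 952
Giving 106 / 758 / 281 / 952 / 1057.
— Period 2 —
Births: 758 * 0.367 = 278
Group 2: 106 * 0.972 = 103
Group 3: 758 * 0.969 = 735
Group 4: 281 * 0.967 = 272
Group 5: 952 * 0.971 + 1057 * 0.474 = 924 + 501 = 1425
Net migration: Group 4 + 72 → 344
Giving 278 / 103 / 735 / 344 / 1425.
Scenario B total after 2 periods: 2885
Difference B − A = 2885 − 2938 = -53

-53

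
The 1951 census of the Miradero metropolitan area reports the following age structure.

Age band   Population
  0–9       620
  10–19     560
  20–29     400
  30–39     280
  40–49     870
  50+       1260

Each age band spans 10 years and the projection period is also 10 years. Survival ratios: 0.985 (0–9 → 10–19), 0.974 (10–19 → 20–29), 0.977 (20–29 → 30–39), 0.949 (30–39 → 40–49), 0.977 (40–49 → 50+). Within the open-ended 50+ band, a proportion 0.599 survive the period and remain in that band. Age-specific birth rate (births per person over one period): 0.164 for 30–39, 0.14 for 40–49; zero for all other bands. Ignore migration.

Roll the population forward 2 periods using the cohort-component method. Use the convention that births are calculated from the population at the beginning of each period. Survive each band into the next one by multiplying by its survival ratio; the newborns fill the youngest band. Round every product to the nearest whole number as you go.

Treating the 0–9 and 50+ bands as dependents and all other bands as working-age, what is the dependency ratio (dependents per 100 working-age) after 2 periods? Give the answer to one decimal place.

79.5

Numbering the bands 1..6 from youngest to oldest:
Period 1.
Births: 280 × 0.164 = 46  |  870 × 0.14 = 122 — total 168
Band 2: 620 × 0.985 = 611
Band 3: 560 × 0.974 = 545
Band 4: 400 × 0.977 = 391
Band 5: 280 × 0.949 = 266
Band 6: 870 × 0.977 + 1260 × 0.599 = 850 + 755 = 1605
Giving 168 / 611 / 545 / 391 / 266 / 1605.
Period 2.
Births: 391 × 0.164 = 64  |  266 × 0.14 = 37 — total 101
Band 2: 168 × 0.985 = 165
Band 3: 611 × 0.974 = 595
Band 4: 545 × 0.977 = 532
Band 5: 391 × 0.949 = 371
Band 6: 266 × 0.977 + 1605 × 0.599 = 260 + 961 = 1221
Giving 101 / 165 / 595 / 532 / 371 / 1221.
Dependents (band 0–9 + band 50+) = 101 + 1221 = 1322; working-age = 1663; ratio = 1322/1663 × 100 = 79.5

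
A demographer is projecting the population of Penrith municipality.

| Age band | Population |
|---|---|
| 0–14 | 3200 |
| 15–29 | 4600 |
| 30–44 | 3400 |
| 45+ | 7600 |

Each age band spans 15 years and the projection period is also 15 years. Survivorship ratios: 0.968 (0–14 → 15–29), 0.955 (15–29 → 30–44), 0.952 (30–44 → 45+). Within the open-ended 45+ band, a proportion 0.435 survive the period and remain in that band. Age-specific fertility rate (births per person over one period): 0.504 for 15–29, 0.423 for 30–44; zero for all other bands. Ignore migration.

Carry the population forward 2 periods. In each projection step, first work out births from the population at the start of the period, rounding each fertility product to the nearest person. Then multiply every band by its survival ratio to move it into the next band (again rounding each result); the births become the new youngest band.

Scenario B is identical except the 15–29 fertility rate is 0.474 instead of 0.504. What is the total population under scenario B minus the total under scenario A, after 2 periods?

Period 1.
Births: 4600 × 0.504 = 2318  |  3400 × 0.423 = 1438 → total 3756
15–29: 3200 × 0.968 = 3098
30–44: 4600 × 0.955 = 4393
45+: 3400 × 0.952 + 7600 × 0.435 = 3237 + 3306 = 6543
Giving 3756 / 3098 / 4393 / 6543.
Period 2.
Births: 3098 × 0.504 = 1561  |  4393 × 0.423 = 1858 → total 3419
15–29: 3756 × 0.968 = 3636
30–44: 3098 × 0.955 = 2959
45+: 4393 × 0.952 + 6543 × 0.435 = 4182 + 2846 = 7028
Giving 3419 / 3636 / 2959 / 7028.
Scenario A total after 2 periods: 17042
Scenario B projection —
Period 1.
Births: 4600 × 0.474 = 2180  |  3400 × 0.423 = 1438 → total 3618
15–29: 3200 × 0.968 = 3098
30–44: 4600 × 0.955 = 4393
45+: 3400 × 0.952 + 7600 × 0.435 = 3237 + 3306 = 6543
Giving 3618 / 3098 / 4393 / 6543.
Period 2.
Births: 3098 × 0.474 = 1468  |  4393 × 0.423 = 1858 → total 3326
15–29: 3618 × 0.968 = 3502
30–44: 3098 × 0.955 = 2959
45+: 4393 × 0.952 + 6543 × 0.435 = 4182 + 2846 = 7028
Giving 3326 / 3502 / 2959 / 7028.
Scenario B total after 2 periods: 16815
Difference B − A = 16815 − 17042 = -227

-227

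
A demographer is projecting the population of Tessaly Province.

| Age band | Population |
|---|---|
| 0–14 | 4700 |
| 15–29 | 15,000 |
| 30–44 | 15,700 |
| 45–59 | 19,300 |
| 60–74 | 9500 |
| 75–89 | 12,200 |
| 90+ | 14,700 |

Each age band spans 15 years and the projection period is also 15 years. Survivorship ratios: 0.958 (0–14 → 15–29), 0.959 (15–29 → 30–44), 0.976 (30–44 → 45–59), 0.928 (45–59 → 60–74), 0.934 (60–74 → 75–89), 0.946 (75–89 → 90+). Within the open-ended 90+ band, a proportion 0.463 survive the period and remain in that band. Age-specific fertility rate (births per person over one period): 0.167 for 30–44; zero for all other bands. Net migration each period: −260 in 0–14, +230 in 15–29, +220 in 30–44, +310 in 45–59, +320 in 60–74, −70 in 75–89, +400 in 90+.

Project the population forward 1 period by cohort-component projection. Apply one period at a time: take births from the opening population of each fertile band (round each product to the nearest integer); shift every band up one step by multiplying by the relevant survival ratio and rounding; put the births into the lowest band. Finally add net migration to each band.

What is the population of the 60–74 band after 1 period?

(Bands numbered youngest = 1 to oldest = 7.)
— Period 1 —
Births: 15700 × 0.167 = 2622
Band 2: 4700 × 0.958 = 4503
Band 3: 15000 × 0.959 = 14385
Band 4: 15700 × 0.976 = 15323
Band 5: 19300 × 0.928 = 17910
Band 6: 9500 × 0.934 = 8873
Band 7: 12200 × 0.946 + 14700 × 0.463 = 11541 + 6806 = 18347
Net migration: Band 1 − 260 → 2362; Band 2 + 230 → 4733; Band 3 + 220 → 14605; Band 4 + 310 → 15633; Band 5 + 320 → 18230; Band 6 − 70 → 8803; Band 7 + 400 → 18747
Population now: 0–14=2362, 15–29=4733, 30–44=14605, 45–59=15633, 60–74=18230, 75–89=8803, 90+=18747

18230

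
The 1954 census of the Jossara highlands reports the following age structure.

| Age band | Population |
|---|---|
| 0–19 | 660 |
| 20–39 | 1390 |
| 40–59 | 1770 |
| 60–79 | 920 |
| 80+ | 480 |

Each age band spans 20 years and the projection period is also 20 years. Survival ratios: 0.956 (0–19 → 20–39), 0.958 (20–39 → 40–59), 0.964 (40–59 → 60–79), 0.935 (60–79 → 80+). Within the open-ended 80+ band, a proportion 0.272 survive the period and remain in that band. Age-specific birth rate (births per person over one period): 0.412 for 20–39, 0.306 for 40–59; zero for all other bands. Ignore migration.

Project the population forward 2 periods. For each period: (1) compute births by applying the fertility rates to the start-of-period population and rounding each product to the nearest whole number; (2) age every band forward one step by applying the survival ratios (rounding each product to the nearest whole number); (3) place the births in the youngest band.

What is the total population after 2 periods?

5487

Numbering the groups 1..5 from youngest to oldest:
After projecting period 1:
Births: 1390 * 0.412 = 573 ; 1770 * 0.306 = 542 ⇒ total 1115
Group 2: 660 * 0.956 = 631
Group 3: 1390 * 0.958 = 1332
Group 4: 1770 * 0.964 = 1706
Group 5: 920 * 0.935 + 480 * 0.272 = 860 + 131 = 991
Population now: 0–19=1115, 20–39=631, 40–59=1332, 60–79=1706, 80+=991
After projecting period 2:
Births: 631 * 0.412 = 260 ; 1332 * 0.306 = 408 ⇒ total 668
Group 2: 1115 * 0.956 = 1066
Group 3: 631 * 0.958 = 604
Group 4: 1332 * 0.964 = 1284
Group 5: 1706 * 0.935 + 991 * 0.272 = 1595 + 270 = 1865
Population now: 0–19=668, 20–39=1066, 40–59=604, 60–79=1284, 80+=1865
Total after period 2: 668 + 1066 + 604 + 1284 + 1865 = 5487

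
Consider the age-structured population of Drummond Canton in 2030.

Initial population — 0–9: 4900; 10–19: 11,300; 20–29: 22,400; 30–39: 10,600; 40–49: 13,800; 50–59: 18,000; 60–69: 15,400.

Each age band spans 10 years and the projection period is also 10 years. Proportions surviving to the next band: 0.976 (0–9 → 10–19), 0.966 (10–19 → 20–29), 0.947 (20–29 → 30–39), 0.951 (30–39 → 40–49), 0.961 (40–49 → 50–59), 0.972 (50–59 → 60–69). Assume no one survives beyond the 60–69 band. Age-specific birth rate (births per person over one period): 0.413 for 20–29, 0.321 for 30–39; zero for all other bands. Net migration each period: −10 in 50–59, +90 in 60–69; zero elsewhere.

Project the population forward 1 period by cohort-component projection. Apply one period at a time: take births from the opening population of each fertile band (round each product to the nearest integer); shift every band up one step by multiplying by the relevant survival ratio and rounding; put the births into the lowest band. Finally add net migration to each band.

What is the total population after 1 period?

Period 1.
Births: 22400 × 0.413 = 9251  |  10600 × 0.321 = 3403 → 12654
10–19: 4900 × 0.976 = 4782
20–29: 11300 × 0.966 = 10916
30–39: 22400 × 0.947 = 21213
40–49: 10600 × 0.951 = 10081
50–59: 13800 × 0.961 = 13262
60–69: 18000 × 0.972 = 17496
Net migration: 50–59 − 10 → 13252; 60–69 + 90 → 17586
Population now: 0–9=12654, 10–19=4782, 20–29=10916, 30–39=21213, 40–49=10081, 50–59=13252, 60–69=17586
Total after period 1: 12654 + 4782 + 10916 + 21213 + 10081 + 13252 + 17586 = 90484

90484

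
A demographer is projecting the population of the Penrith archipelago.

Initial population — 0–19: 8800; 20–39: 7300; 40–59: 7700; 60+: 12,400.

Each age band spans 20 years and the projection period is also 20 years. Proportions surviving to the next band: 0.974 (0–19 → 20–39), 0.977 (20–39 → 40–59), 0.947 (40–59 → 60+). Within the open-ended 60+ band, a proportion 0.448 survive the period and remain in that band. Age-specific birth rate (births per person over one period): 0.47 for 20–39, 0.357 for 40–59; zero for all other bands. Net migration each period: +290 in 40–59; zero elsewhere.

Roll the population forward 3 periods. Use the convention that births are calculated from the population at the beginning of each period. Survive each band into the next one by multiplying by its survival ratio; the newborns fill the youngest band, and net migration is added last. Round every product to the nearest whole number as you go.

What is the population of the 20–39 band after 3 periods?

6504

Numbering the bands 1..4 from youngest to oldest:
— Period 1 —
Births: 7300 * 0.47 = 3431, 7700 * 0.357 = 2749 ⇒ total 6180
Band 2: 8800 * 0.974 = 8571
Band 3: 7300 * 0.977 = 7132
Band 4: 7700 * 0.947 + 12400 * 0.448 = 7292 + 5555 = 12847
Net migration: Band 3 + 290 → 7422
Population now: 0–19=6180, 20–39=8571, 40–59=7422, 60+=12847
— Period 2 —
Births: 8571 * 0.47 = 4028, 7422 * 0.357 = 2650 ⇒ total 6678
Band 2: 6180 * 0.974 = 6019
Band 3: 8571 * 0.977 = 8374
Band 4: 7422 * 0.947 + 12847 * 0.448 = 7029 + 5755 = 12784
Net migration: Band 3 + 290 → 8664
Population now: 0–19=6678, 20–39=6019, 40–59=8664, 60+=12784
— Period 3 —
Births: 6019 * 0.47 = 2829, 8664 * 0.357 = 3093 ⇒ total 5922
Band 2: 6678 * 0.974 = 6504
Band 3: 6019 * 0.977 = 5881
Band 4: 8664 * 0.947 + 12784 * 0.448 = 8205 + 5727 = 13932
Net migration: Band 3 + 290 → 6171
Population now: 0–19=5922, 20–39=6504, 40–59=6171, 60+=13932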